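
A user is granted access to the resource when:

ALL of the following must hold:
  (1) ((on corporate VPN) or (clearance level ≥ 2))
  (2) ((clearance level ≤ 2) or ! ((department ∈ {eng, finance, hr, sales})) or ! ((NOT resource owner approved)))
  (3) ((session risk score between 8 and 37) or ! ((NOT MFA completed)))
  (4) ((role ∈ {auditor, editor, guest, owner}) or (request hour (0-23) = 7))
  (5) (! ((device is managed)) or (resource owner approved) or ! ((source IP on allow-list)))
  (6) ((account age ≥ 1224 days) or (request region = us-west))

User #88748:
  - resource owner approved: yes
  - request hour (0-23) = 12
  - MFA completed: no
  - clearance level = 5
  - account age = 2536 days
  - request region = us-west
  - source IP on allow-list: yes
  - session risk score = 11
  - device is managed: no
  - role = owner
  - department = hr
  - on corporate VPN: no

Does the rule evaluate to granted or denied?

Atomic conditions:
  on corporate VPN: no → false
  clearance level ≥ 2: 5 ≥ 2 is true
  clearance level ≤ 2: 5 ≤ 2 is false
  department ∈ {eng, finance, hr, sales}: hr is in the set → true
  NOT resource owner approved: yes → false
  session risk score between 8 and 37: 11 in [8, 37] is true
  NOT MFA completed: no → true
  role ∈ {auditor, editor, guest, owner}: owner is in the set → true
  request hour (0-23) = 7: 12 == 7 is false
  device is managed: no → false
  resource owner approved: yes → true
  source IP on allow-list: yes → true
  account age ≥ 1224 days: 2536 ≥ 1224 is true
  request region = us-west: us-west == us-west is true
Combine:
[1] false OR true = true
[2.2] NOT true = false
[2.3] NOT false = true
[2] false OR false OR true = true
[3.2] NOT true = false
[3] true OR false = true
[4] true OR false = true
[5.1] NOT false = true
[5.3] NOT true = false
[5] true OR true OR false = true
[6] true OR true = true
[root] true AND true AND true AND true AND true AND true = true
Overall: true → granted

Granted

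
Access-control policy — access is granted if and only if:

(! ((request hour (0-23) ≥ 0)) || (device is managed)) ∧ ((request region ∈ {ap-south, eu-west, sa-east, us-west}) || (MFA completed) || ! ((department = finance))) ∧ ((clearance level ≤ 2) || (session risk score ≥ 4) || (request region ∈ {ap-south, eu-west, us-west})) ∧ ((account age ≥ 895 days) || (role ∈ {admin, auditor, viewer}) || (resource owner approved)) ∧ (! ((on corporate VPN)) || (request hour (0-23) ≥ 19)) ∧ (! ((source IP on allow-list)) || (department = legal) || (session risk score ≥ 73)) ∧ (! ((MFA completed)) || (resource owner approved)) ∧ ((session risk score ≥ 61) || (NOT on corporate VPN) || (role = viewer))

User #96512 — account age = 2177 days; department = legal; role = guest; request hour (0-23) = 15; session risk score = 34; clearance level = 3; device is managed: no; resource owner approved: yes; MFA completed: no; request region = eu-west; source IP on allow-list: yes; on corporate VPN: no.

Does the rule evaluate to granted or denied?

Atomic conditions:
  request hour (0-23) ≥ 0: 15 ≥ 0 is true
  device is managed: no → false
  request region ∈ {ap-south, eu-west, sa-east, us-west}: eu-west is in the set → true
  MFA completed: no → false
  department = finance: legal == finance is false
  clearance level ≤ 2: 3 ≤ 2 is false
  session risk score ≥ 4: 34 ≥ 4 is true
  request region ∈ {ap-south, eu-west, us-west}: eu-west is in the set → true
  account age ≥ 895 days: 2177 ≥ 895 is true
  role ∈ {admin, auditor, viewer}: guest is not in the set → false
  resource owner approved: yes → true
  on corporate VPN: no → false
  request hour (0-23) ≥ 19: 15 ≥ 19 is false
  source IP on allow-list: yes → true
  department = legal: legal == legal is true
  session risk score ≥ 73: 34 ≥ 73 is false
  session risk score ≥ 61: 34 ≥ 61 is false
  NOT on corporate VPN: no → true
  role = viewer: guest == viewer is false
Combine:
[1.1] NOT true = false
[1] false OR false = false
[2.3] NOT false = true
[2] true OR false OR true = true
[3] false OR true OR true = true
[4] true OR false OR true = true
[5.1] NOT false = true
[5] true OR false = true
[6.1] NOT true = false
[6] false OR true OR false = true
[7.1] NOT false = true
[7] true OR true = true
[8] false OR true OR false = true
[root] false AND true AND true AND true AND true AND true AND true AND true = false
Overall: false → denied

Denied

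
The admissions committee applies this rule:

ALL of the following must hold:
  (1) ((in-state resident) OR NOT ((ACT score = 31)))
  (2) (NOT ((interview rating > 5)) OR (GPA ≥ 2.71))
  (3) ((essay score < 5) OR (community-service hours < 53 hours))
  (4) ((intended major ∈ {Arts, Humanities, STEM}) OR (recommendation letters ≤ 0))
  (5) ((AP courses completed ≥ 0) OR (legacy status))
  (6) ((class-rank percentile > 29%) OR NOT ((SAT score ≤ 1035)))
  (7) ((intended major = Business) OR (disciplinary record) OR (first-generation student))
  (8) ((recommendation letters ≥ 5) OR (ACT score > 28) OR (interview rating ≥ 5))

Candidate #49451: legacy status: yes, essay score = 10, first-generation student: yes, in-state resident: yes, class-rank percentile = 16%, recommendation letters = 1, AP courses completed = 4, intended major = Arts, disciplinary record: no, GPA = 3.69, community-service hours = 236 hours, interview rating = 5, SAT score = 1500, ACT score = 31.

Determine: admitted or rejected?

Atomic conditions:
  in-state resident: yes → true
  ACT score = 31: 31 == 31 is true
  interview rating > 5: 5 > 5 is false
  GPA ≥ 2.71: 3.69 ≥ 2.71 is true
  essay score < 5: 10 < 5 is false
  community-service hours < 53 hours: 236 < 53 is false
  intended major ∈ {Arts, Humanities, STEM}: Arts is in the set → true
  recommendation letters ≤ 0: 1 ≤ 0 is false
  AP courses completed ≥ 0: 4 ≥ 0 is true
  legacy status: yes → true
  class-rank percentile > 29%: 16 > 29 is false
  SAT score ≤ 1035: 1500 ≤ 1035 is false
  intended major = Business: Arts == Business is false
  disciplinary record: no → false
  first-generation student: yes → true
  recommendation letters ≥ 5: 1 ≥ 5 is false
  ACT score > 28: 31 > 28 is true
  interview rating ≥ 5: 5 ≥ 5 is true
Combine:
[1.2] NOT true = false
[1] true OR false = true
[2.1] NOT false = true
[2] true OR true = true
[3] false OR false = false
[4] true OR false = true
[5] true OR true = true
[6.2] NOT false = true
[6] false OR true = true
[7] false OR false OR true = true
[8] false OR true OR true = true
[root] true AND true AND false AND true AND true AND true AND true AND true = false
Overall: false → rejected

Rejected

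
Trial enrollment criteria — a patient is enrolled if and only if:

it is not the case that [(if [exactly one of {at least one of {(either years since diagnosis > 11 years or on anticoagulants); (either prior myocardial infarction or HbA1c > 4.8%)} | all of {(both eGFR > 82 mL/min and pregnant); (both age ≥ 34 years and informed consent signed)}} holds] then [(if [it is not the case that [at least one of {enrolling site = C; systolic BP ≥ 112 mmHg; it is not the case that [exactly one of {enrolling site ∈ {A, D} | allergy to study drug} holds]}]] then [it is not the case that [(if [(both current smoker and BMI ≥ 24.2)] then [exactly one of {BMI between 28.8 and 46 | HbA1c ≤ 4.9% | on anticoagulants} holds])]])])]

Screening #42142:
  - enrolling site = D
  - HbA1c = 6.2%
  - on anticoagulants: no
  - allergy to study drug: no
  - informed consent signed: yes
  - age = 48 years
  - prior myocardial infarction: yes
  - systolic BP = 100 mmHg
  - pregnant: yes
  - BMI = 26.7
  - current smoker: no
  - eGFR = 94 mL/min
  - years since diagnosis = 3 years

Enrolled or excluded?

Atomic conditions:
  years since diagnosis > 11 years: 3 > 11 is false
  on anticoagulants: no → false
  prior myocardial infarction: yes → true
  HbA1c > 4.8%: 6.2 > 4.8 is true
  eGFR > 82 mL/min: 94 > 82 is true
  pregnant: yes → true
  age ≥ 34 years: 48 ≥ 34 is true
  informed consent signed: yes → true
  enrolling site = C: D == C is false
  systolic BP ≥ 112 mmHg: 100 ≥ 112 is false
  enrolling site ∈ {A, D}: D is in the set → true
  allergy to study drug: no → false
  current smoker: no → false
  BMI ≥ 24.2: 26.7 ≥ 24.2 is true
  BMI between 28.8 and 46: 26.7 in [28.8, 46] is false
  HbA1c ≤ 4.9%: 6.2 ≤ 4.9 is false
Combine:
[1.1.1.1] false OR false = false
[1.1.1.2] true OR true = true
[1.1.1] false OR true = true
[1.1.2.1] true AND true = true
[1.1.2.2] true AND true = true
[1.1.2] true AND true = true
[1.1] exactly-one(true, true) = false
[1.2.1.1.3.1] exactly-one(true, false) = true
[1.2.1.1.3] NOT true = false
[1.2.1.1] false OR false OR false = false
[1.2.1] NOT false = true
[1.2.2.1.1] false AND true = false
[1.2.2.1.2] exactly-one(false, false, false) = false
[1.2.2.1] false → false (antecedent false ⇒ implication holds) = true
[1.2.2] NOT true = false
[1.2] true → false = false
[1] false → false (antecedent false ⇒ implication holds) = true
[root] NOT true = false
Overall: false → excluded

Excluded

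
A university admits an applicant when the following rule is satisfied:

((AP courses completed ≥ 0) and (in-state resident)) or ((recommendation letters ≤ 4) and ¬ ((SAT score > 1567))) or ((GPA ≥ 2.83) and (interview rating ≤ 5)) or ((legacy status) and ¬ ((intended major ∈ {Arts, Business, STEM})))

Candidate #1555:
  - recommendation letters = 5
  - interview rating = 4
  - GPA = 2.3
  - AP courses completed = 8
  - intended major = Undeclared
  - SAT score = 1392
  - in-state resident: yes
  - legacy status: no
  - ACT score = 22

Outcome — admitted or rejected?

Atomic conditions:
  AP courses completed ≥ 0: 8 ≥ 0 is true
  in-state resident: yes → true
  recommendation letters ≤ 4: 5 ≤ 4 is false
  SAT score > 1567: 1392 > 1567 is false
  GPA ≥ 2.83: 2.3 ≥ 2.83 is false
  interview rating ≤ 5: 4 ≤ 5 is true
  legacy status: no → false
  intended major ∈ {Arts, Business, STEM}: Undeclared is not in the set → false
Combine:
[1] true AND true = true
[2.2] NOT false = true
[2] false AND true = false
[3] false AND true = false
[4.2] NOT false = true
[4] false AND true = false
[root] true OR false OR false OR false = true
Overall: true → admitted

Admitted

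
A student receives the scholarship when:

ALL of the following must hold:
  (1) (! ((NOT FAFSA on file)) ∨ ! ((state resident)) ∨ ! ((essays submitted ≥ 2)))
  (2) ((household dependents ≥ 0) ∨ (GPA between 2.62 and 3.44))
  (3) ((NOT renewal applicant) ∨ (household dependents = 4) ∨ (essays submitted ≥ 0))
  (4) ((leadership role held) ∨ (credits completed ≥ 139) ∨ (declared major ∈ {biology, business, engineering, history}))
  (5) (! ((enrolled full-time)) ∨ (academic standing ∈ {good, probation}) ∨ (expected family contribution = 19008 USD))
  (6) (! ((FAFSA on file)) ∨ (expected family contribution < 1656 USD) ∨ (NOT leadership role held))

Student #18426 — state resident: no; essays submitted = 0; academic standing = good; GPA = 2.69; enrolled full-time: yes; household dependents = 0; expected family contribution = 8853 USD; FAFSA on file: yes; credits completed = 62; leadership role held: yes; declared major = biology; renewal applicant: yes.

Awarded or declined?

Atomic conditions:
  NOT FAFSA on file: yes → false
  state resident: no → false
  essays submitted ≥ 2: 0 ≥ 2 is false
  household dependents ≥ 0: 0 ≥ 0 is true
  GPA between 2.62 and 3.44: 2.69 in [2.62, 3.44] is true
  NOT renewal applicant: yes → false
  household dependents = 4: 0 == 4 is false
  essays submitted ≥ 0: 0 ≥ 0 is true
  leadership role held: yes → true
  credits completed ≥ 139: 62 ≥ 139 is false
  declared major ∈ {biology, business, engineering, history}: biology is in the set → true
  enrolled full-time: yes → true
  academic standing ∈ {good, probation}: good is in the set → true
  expected family contribution = 19008 USD: 8853 == 19008 is false
  FAFSA on file: yes → true
  expected family contribution < 1656 USD: 8853 < 1656 is false
  NOT leadership role held: yes → false
Combine:
[1.1] NOT false = true
[1.2] NOT false = true
[1.3] NOT false = true
[1] true OR true OR true = true
[2] true OR true = true
[3] false OR false OR true = true
[4] true OR false OR true = true
[5.1] NOT true = false
[5] false OR true OR false = true
[6.1] NOT true = false
[6] false OR false OR false = false
[root] true AND true AND true AND true AND true AND false = false
Overall: false → declined

Declined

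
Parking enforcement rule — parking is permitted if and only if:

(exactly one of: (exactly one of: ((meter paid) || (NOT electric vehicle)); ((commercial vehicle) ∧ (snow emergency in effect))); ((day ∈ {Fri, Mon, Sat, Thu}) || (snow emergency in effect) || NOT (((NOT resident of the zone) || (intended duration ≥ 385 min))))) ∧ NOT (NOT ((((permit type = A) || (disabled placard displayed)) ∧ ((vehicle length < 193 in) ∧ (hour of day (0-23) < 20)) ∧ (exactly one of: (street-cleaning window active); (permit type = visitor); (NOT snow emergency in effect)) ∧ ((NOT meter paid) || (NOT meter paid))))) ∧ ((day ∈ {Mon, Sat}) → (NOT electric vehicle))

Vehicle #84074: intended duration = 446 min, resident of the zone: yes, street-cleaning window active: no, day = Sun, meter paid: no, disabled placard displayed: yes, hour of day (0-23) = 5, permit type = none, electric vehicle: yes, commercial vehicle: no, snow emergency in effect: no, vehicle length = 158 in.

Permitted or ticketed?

Atomic conditions:
  meter paid: no → false
  NOT electric vehicle: yes → false
  commercial vehicle: no → false
  snow emergency in effect: no → false
  day ∈ {Fri, Mon, Sat, Thu}: Sun is not in the set → false
  NOT resident of the zone: yes → false
  intended duration ≥ 385 min: 446 ≥ 385 is true
  permit type = A: none == A is false
  disabled placard displayed: yes → true
  vehicle length < 193 in: 158 < 193 is true
  hour of day (0-23) < 20: 5 < 20 is true
  street-cleaning window active: no → false
  permit type = visitor: none == visitor is false
  NOT snow emergency in effect: no → true
  NOT meter paid: no → true
  day ∈ {Mon, Sat}: Sun is not in the set → false
Combine:
[1.1.1] false OR false = false
[1.1.2] false AND false = false
[1.1] exactly-one(false, false) = false
[1.2.3.1] false OR true = true
[1.2.3] NOT true = false
[1.2] false OR false OR false = false
[1] exactly-one(false, false) = false
[2.1.1.1] false OR true = true
[2.1.1.2] true AND true = true
[2.1.1.3] exactly-one(false, false, true) = true
[2.1.1.4] true OR true = true
[2.1.1] true AND true AND true AND true = true
[2.1] NOT true = false
[2] NOT false = true
[3] false → false (antecedent false ⇒ implication holds) = true
[root] false AND true AND true = false
Overall: false → ticketed

Ticketed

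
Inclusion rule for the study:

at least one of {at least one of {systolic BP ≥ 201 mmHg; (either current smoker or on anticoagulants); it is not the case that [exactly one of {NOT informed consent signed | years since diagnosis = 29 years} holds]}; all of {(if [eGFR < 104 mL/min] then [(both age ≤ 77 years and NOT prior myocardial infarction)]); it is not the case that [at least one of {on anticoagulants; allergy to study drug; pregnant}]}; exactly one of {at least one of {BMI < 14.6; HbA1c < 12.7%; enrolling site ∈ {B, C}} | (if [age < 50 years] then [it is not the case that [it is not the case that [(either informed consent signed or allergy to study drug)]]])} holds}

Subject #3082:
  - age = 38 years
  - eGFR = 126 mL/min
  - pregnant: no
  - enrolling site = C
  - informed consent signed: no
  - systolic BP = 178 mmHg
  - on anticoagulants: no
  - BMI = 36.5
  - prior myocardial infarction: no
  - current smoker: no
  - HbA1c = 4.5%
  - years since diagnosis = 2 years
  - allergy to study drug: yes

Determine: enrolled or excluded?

Atomic conditions:
  systolic BP ≥ 201 mmHg: 178 ≥ 201 is false
  current smoker: no → false
  on anticoagulants: no → false
  NOT informed consent signed: no → true
  years since diagnosis = 29 years: 2 == 29 is false
  eGFR < 104 mL/min: 126 < 104 is false
  age ≤ 77 years: 38 ≤ 77 is true
  NOT prior myocardial infarction: no → true
  allergy to study drug: yes → true
  pregnant: no → false
  BMI < 14.6: 36.5 < 14.6 is false
  HbA1c < 12.7%: 4.5 < 12.7 is true
  enrolling site ∈ {B, C}: C is in the set → true
  age < 50 years: 38 < 50 is true
  informed consent signed: no → false
Combine:
[1.2] false OR false = false
[1.3.1] exactly-one(true, false) = true
[1.3] NOT true = false
[1] false OR false OR false = false
[2.1.2] true AND true = true
[2.1] false → true (antecedent false ⇒ implication holds) = true
[2.2.1] false OR true OR false = true
[2.2] NOT true = false
[2] true AND false = false
[3.1] false OR true OR true = true
[3.2.2.1.1] false OR true = true
[3.2.2.1] NOT true = false
[3.2.2] NOT false = true
[3.2] true → true = true
[3] exactly-one(true, true) = false
[root] false OR false OR false = false
Overall: false → excluded

Excluded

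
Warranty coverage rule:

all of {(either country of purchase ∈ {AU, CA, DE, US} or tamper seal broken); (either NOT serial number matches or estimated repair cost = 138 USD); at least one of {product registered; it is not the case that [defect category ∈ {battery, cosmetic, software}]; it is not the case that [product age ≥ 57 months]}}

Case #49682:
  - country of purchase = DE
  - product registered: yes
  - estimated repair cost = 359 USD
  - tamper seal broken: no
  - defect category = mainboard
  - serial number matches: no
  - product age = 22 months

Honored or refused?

Atomic conditions:
  country of purchase ∈ {AU, CA, DE, US}: DE is in the set → true
  tamper seal broken: no → false
  NOT serial number matches: no → true
  estimated repair cost = 138 USD: 359 == 138 is false
  product registered: yes → true
  defect category ∈ {battery, cosmetic, software}: mainboard is not in the set → false
  product age ≥ 57 months: 22 ≥ 57 is false
Combine:
[1] true OR false = true
[2] true OR false = true
[3.2] NOT false = true
[3.3] NOT false = true
[3] true OR true OR true = true
[root] true AND true AND true = true
Overall: true → honored

Honored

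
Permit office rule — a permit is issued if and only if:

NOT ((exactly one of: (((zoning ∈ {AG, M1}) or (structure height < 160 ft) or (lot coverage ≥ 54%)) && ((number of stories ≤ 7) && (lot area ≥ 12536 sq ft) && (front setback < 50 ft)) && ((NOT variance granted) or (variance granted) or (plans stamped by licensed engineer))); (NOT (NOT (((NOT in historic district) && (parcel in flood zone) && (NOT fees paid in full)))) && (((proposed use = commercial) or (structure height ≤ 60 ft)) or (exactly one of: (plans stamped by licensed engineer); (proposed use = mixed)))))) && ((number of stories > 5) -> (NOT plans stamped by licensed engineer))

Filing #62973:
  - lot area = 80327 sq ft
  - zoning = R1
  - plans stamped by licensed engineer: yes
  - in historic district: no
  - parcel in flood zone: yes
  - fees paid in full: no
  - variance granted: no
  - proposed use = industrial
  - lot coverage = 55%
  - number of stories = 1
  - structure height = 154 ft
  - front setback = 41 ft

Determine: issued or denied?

Issued

Atomic conditions:
  zoning ∈ {AG, M1}: R1 is not in the set → false
  structure height < 160 ft: 154 < 160 is true
  lot coverage ≥ 54%: 55 ≥ 54 is true
  number of stories ≤ 7: 1 ≤ 7 is true
  lot area ≥ 12536 sq ft: 80327 ≥ 12536 is true
  front setback < 50 ft: 41 < 50 is true
  NOT variance granted: no → true
  variance granted: no → false
  plans stamped by licensed engineer: yes → true
  NOT in historic district: no → true
  parcel in flood zone: yes → true
  NOT fees paid in full: no → true
  proposed use = commercial: industrial == commercial is false
  structure height ≤ 60 ft: 154 ≤ 60 is false
  proposed use = mixed: industrial == mixed is false
  number of stories > 5: 1 > 5 is false
  NOT plans stamped by licensed engineer: yes → false
Combine:
[1.1.1.1] false OR true OR true = true
[1.1.1.2] true AND true AND true = true
[1.1.1.3] true OR false OR true = true
[1.1.1] true AND true AND true = true
[1.1.2.1.1.1] true AND true AND true = true
[1.1.2.1.1] NOT true = false
[1.1.2.1] NOT false = true
[1.1.2.2.1] false OR false = false
[1.1.2.2.2] exactly-one(true, false) = true
[1.1.2.2] false OR true = true
[1.1.2] true AND true = true
[1.1] exactly-one(true, true) = false
[1] NOT false = true
[2] false → false (antecedent false ⇒ implication holds) = true
[root] true AND true = true
Overall: true → issued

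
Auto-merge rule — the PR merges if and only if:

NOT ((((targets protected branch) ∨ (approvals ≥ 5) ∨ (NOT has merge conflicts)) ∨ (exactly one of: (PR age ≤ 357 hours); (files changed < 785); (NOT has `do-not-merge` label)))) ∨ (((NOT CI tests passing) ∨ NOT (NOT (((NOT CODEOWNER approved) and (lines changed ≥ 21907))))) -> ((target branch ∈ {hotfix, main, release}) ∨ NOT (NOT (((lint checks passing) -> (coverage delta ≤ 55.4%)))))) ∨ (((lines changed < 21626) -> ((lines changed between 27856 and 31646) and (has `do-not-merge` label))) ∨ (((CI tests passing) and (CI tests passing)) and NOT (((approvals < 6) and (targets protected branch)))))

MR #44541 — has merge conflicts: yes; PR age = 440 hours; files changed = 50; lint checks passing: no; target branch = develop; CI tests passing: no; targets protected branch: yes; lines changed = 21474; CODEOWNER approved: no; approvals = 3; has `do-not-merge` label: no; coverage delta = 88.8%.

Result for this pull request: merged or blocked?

Merged

Atomic conditions:
  targets protected branch: yes → true
  approvals ≥ 5: 3 ≥ 5 is false
  NOT has merge conflicts: yes → false
  PR age ≤ 357 hours: 440 ≤ 357 is false
  files changed < 785: 50 < 785 is true
  NOT has `do-not-merge` label: no → true
  NOT CI tests passing: no → true
  NOT CODEOWNER approved: no → true
  lines changed ≥ 21907: 21474 ≥ 21907 is false
  target branch ∈ {hotfix, main, release}: develop is not in the set → false
  lint checks passing: no → false
  coverage delta ≤ 55.4%: 88.8 ≤ 55.4 is false
  lines changed < 21626: 21474 < 21626 is true
  lines changed between 27856 and 31646: 21474 in [27856, 31646] is false
  has `do-not-merge` label: no → false
  CI tests passing: no → false
  approvals < 6: 3 < 6 is true
Combine:
[1.1.1] true OR false OR false = true
[1.1.2] exactly-one(false, true, true) = false
[1.1] true OR false = true
[1] NOT true = false
[2.1.2.1.1] true AND false = false
[2.1.2.1] NOT false = true
[2.1.2] NOT true = false
[2.1] true OR false = true
[2.2.2.1.1] false → false (antecedent false ⇒ implication holds) = true
[2.2.2.1] NOT true = false
[2.2.2] NOT false = true
[2.2] false OR true = true
[2] true → true = true
[3.1.2] false AND false = false
[3.1] true → false = false
[3.2.1] false AND false = false
[3.2.2.1] true AND true = true
[3.2.2] NOT true = false
[3.2] false AND false = false
[3] false OR false = false
[root] false OR true OR false = true
Overall: true → merged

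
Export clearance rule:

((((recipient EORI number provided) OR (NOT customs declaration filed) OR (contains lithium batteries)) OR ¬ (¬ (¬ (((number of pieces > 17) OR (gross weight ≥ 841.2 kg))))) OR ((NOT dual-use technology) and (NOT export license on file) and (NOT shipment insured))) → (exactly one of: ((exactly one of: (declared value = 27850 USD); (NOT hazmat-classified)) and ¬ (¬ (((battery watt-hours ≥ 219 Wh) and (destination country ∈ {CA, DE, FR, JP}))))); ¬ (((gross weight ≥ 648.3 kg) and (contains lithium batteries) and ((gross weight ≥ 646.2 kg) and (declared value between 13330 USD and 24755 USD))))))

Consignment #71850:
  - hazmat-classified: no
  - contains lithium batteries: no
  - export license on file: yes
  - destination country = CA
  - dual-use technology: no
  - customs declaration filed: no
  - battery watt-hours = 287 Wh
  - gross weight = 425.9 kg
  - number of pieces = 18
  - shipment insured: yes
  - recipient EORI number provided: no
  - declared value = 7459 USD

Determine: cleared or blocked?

Atomic conditions:
  recipient EORI number provided: no → false
  NOT customs declaration filed: no → true
  contains lithium batteries: no → false
  number of pieces > 17: 18 > 17 is true
  gross weight ≥ 841.2 kg: 425.9 ≥ 841.2 is false
  NOT dual-use technology: no → true
  NOT export license on file: yes → false
  NOT shipment insured: yes → false
  declared value = 27850 USD: 7459 == 27850 is false
  NOT hazmat-classified: no → true
  battery watt-hours ≥ 219 Wh: 287 ≥ 219 is true
  destination country ∈ {CA, DE, FR, JP}: CA is in the set → true
  gross weight ≥ 648.3 kg: 425.9 ≥ 648.3 is false
  gross weight ≥ 646.2 kg: 425.9 ≥ 646.2 is false
  declared value between 13330 USD and 24755 USD: 7459 in [13330, 24755] is false
Combine:
[1.1] false OR true OR false = true
[1.2.1.1.1] true OR false = true
[1.2.1.1] NOT true = false
[1.2.1] NOT false = true
[1.2] NOT true = false
[1.3] true AND false AND false = false
[1] true OR false OR false = true
[2.1.1] exactly-one(false, true) = true
[2.1.2.1.1] true AND true = true
[2.1.2.1] NOT true = false
[2.1.2] NOT false = true
[2.1] true AND true = true
[2.2.1.3] false AND false = false
[2.2.1] false AND false AND false = false
[2.2] NOT false = true
[2] exactly-one(true, true) = false
[root] true → false = false
Overall: false → blocked

Blocked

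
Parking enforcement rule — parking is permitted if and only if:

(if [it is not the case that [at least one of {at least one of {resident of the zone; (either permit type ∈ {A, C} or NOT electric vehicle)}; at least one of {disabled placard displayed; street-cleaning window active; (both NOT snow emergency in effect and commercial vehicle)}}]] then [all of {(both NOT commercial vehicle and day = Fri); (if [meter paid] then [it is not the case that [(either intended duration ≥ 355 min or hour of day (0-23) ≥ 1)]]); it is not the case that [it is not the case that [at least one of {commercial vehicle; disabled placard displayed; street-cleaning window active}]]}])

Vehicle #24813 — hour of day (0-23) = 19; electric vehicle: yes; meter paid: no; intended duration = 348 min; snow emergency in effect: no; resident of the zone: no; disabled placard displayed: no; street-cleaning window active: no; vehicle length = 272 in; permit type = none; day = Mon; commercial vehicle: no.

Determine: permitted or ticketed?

Atomic conditions:
  resident of the zone: no → false
  permit type ∈ {A, C}: none is not in the set → false
  NOT electric vehicle: yes → false
  disabled placard displayed: no → false
  street-cleaning window active: no → false
  NOT snow emergency in effect: no → true
  commercial vehicle: no → false
  NOT commercial vehicle: no → true
  day = Fri: Mon == Fri is false
  meter paid: no → false
  intended duration ≥ 355 min: 348 ≥ 355 is false
  hour of day (0-23) ≥ 1: 19 ≥ 1 is true
Combine:
[1.1.1.2] false OR false = false
[1.1.1] false OR false = false
[1.1.2.3] true AND false = false
[1.1.2] false OR false OR false = false
[1.1] false OR false = false
[1] NOT false = true
[2.1] true AND false = false
[2.2.2.1] false OR true = true
[2.2.2] NOT true = false
[2.2] false → false (antecedent false ⇒ implication holds) = true
[2.3.1.1] false OR false OR false = false
[2.3.1] NOT false = true
[2.3] NOT true = false
[2] false AND true AND false = false
[root] true → false = false
Overall: false → ticketed

Ticketed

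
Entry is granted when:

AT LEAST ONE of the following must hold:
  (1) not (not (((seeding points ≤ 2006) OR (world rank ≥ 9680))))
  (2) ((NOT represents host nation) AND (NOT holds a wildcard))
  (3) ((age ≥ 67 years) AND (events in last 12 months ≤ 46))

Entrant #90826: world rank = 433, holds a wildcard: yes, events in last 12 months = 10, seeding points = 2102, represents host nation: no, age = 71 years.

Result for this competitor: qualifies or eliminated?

Atomic conditions:
  seeding points ≤ 2006: 2102 ≤ 2006 is false
  world rank ≥ 9680: 433 ≥ 9680 is false
  NOT represents host nation: no → true
  NOT holds a wildcard: yes → false
  age ≥ 67 years: 71 ≥ 67 is true
  events in last 12 months ≤ 46: 10 ≤ 46 is true
Combine:
[1.1.1] false OR false = false
[1.1] NOT false = true
[1] NOT true = false
[2] true AND false = false
[3] true AND true = true
[root] false OR false OR true = true
Overall: true → qualifies

Qualifies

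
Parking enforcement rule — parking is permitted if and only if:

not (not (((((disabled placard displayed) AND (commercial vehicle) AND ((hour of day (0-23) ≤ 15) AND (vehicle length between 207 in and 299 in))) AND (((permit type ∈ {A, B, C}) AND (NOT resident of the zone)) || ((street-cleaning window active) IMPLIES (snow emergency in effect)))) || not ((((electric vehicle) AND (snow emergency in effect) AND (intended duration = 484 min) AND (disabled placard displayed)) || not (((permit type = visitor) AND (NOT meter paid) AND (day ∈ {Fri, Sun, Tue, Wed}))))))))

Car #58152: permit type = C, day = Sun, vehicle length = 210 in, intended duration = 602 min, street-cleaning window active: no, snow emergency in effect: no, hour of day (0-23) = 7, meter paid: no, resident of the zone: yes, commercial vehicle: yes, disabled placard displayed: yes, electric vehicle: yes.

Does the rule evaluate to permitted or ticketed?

Atomic conditions:
  disabled placard displayed: yes → true
  commercial vehicle: yes → true
  hour of day (0-23) ≤ 15: 7 ≤ 15 is true
  vehicle length between 207 in and 299 in: 210 in [207, 299] is true
  permit type ∈ {A, B, C}: C is in the set → true
  NOT resident of the zone: yes → false
  street-cleaning window active: no → false
  snow emergency in effect: no → false
  electric vehicle: yes → true
  intended duration = 484 min: 602 == 484 is false
  permit type = visitor: C == visitor is false
  NOT meter paid: no → true
  day ∈ {Fri, Sun, Tue, Wed}: Sun is in the set → true
Combine:
[1.1.1.1.3] true AND true = true
[1.1.1.1] true AND true AND true = true
[1.1.1.2.1] true AND false = false
[1.1.1.2.2] false → false (antecedent false ⇒ implication holds) = true
[1.1.1.2] false OR true = true
[1.1.1] true AND true = true
[1.1.2.1.1] true AND false AND false AND true = false
[1.1.2.1.2.1] false AND true AND true = false
[1.1.2.1.2] NOT false = true
[1.1.2.1] false OR true = true
[1.1.2] NOT true = false
[1.1] true OR false = true
[1] NOT true = false
[root] NOT false = true
Overall: true → permitted

Permitted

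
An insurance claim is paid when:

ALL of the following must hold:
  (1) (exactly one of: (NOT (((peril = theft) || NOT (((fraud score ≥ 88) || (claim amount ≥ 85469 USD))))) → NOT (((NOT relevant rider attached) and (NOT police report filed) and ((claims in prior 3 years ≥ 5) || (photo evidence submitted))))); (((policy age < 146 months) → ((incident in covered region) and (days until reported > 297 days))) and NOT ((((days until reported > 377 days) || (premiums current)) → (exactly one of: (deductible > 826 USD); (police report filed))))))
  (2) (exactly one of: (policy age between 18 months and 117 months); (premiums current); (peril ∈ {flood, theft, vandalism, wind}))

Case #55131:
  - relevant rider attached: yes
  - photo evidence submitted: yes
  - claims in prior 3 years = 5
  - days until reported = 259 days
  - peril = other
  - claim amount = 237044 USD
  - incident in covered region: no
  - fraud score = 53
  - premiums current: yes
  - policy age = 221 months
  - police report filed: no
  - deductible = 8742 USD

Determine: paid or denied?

Atomic conditions:
  peril = theft: other == theft is false
  fraud score ≥ 88: 53 ≥ 88 is false
  claim amount ≥ 85469 USD: 237044 ≥ 85469 is true
  NOT relevant rider attached: yes → false
  NOT police report filed: no → true
  claims in prior 3 years ≥ 5: 5 ≥ 5 is true
  photo evidence submitted: yes → true
  policy age < 146 months: 221 < 146 is false
  incident in covered region: no → false
  days until reported > 297 days: 259 > 297 is false
  days until reported > 377 days: 259 > 377 is false
  premiums current: yes → true
  deductible > 826 USD: 8742 > 826 is true
  police report filed: no → false
  policy age between 18 months and 117 months: 221 in [18, 117] is false
  peril ∈ {flood, theft, vandalism, wind}: other is not in the set → false
Combine:
[1.1.1.1.2.1] false OR true = true
[1.1.1.1.2] NOT true = false
[1.1.1.1] false OR false = false
[1.1.1] NOT false = true
[1.1.2.1.3] true OR true = true
[1.1.2.1] false AND true AND true = false
[1.1.2] NOT false = true
[1.1] true → true = true
[1.2.1.2] false AND false = false
[1.2.1] false → false (antecedent false ⇒ implication holds) = true
[1.2.2.1.1] false OR true = true
[1.2.2.1.2] exactly-one(true, false) = true
[1.2.2.1] true → true = true
[1.2.2] NOT true = false
[1.2] true AND false = false
[1] exactly-one(true, false) = true
[2] exactly-one(false, true, false) = true
[root] true AND true = true
Overall: true → paid

Paid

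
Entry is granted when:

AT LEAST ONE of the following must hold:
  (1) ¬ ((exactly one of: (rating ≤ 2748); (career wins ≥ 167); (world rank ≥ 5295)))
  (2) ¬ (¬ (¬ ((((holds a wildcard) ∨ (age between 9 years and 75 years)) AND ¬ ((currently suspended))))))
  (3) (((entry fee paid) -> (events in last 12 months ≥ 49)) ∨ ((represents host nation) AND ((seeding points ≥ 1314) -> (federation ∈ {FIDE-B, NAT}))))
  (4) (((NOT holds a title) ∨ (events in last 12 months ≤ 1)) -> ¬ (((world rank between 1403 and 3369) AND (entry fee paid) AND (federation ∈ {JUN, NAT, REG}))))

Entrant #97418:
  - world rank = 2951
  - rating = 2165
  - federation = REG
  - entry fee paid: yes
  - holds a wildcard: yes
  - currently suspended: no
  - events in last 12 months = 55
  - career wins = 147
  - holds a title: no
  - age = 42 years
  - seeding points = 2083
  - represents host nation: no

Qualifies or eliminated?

Qualifies

Atomic conditions:
  rating ≤ 2748: 2165 ≤ 2748 is true
  career wins ≥ 167: 147 ≥ 167 is false
  world rank ≥ 5295: 2951 ≥ 5295 is false
  holds a wildcard: yes → true
  age between 9 years and 75 years: 42 in [9, 75] is true
  currently suspended: no → false
  entry fee paid: yes → true
  events in last 12 months ≥ 49: 55 ≥ 49 is true
  represents host nation: no → false
  seeding points ≥ 1314: 2083 ≥ 1314 is true
  federation ∈ {FIDE-B, NAT}: REG is not in the set → false
  NOT holds a title: no → true
  events in last 12 months ≤ 1: 55 ≤ 1 is false
  world rank between 1403 and 3369: 2951 in [1403, 3369] is true
  federation ∈ {JUN, NAT, REG}: REG is in the set → true
Combine:
[1.1] exactly-one(true, false, false) = true
[1] NOT true = false
[2.1.1.1.1] true OR true = true
[2.1.1.1.2] NOT false = true
[2.1.1.1] true AND true = true
[2.1.1] NOT true = false
[2.1] NOT false = true
[2] NOT true = false
[3.1] true → true = true
[3.2.2] true → false = false
[3.2] false AND false = false
[3] true OR false = true
[4.1] true OR false = true
[4.2.1] true AND true AND true = true
[4.2] NOT true = false
[4] true → false = false
[root] false OR false OR true OR false = true
Overall: true → qualifies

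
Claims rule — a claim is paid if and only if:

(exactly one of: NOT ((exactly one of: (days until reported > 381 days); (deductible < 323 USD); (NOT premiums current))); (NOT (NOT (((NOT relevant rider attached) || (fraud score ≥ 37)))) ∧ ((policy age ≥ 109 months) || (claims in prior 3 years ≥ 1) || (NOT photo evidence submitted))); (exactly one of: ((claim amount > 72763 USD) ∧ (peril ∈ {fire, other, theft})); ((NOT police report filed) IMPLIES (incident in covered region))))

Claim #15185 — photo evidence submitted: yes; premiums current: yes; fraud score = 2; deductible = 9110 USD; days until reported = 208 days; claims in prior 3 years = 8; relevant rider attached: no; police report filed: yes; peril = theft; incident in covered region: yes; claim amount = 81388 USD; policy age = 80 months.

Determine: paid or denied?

Atomic conditions:
  days until reported > 381 days: 208 > 381 is false
  deductible < 323 USD: 9110 < 323 is false
  NOT premiums current: yes → false
  NOT relevant rider attached: no → true
  fraud score ≥ 37: 2 ≥ 37 is false
  policy age ≥ 109 months: 80 ≥ 109 is false
  claims in prior 3 years ≥ 1: 8 ≥ 1 is true
  NOT photo evidence submitted: yes → false
  claim amount > 72763 USD: 81388 > 72763 is true
  peril ∈ {fire, other, theft}: theft is in the set → true
  NOT police report filed: yes → false
  incident in covered region: yes → true
Combine:
[1.1] exactly-one(false, false, false) = false
[1] NOT false = true
[2.1.1.1] true OR false = true
[2.1.1] NOT true = false
[2.1] NOT false = true
[2.2] false OR true OR false = true
[2] true AND true = true
[3.1] true AND true = true
[3.2] false → true (antecedent false ⇒ implication holds) = true
[3] exactly-one(true, true) = false
[root] exactly-one(true, true, false) = false
Overall: false → denied

Denied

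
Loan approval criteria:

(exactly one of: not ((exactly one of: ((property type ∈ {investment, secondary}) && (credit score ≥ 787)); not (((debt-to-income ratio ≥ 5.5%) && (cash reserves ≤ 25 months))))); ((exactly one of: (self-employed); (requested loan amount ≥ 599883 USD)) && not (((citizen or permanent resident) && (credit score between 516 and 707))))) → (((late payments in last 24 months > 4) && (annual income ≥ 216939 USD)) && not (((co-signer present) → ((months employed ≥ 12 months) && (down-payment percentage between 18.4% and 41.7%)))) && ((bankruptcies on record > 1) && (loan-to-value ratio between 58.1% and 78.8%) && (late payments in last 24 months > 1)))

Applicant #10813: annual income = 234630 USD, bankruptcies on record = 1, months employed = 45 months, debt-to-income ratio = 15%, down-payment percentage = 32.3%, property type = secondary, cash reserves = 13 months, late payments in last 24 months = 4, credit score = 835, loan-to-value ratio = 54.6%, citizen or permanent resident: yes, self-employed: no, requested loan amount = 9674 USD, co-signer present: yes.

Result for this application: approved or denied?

Atomic conditions:
  property type ∈ {investment, secondary}: secondary is in the set → true
  credit score ≥ 787: 835 ≥ 787 is true
  debt-to-income ratio ≥ 5.5%: 15 ≥ 5.5 is true
  cash reserves ≤ 25 months: 13 ≤ 25 is true
  self-employed: no → false
  requested loan amount ≥ 599883 USD: 9674 ≥ 599883 is false
  citizen or permanent resident: yes → true
  credit score between 516 and 707: 835 in [516, 707] is false
  late payments in last 24 months > 4: 4 > 4 is false
  annual income ≥ 216939 USD: 234630 ≥ 216939 is true
  co-signer present: yes → true
  months employed ≥ 12 months: 45 ≥ 12 is true
  down-payment percentage between 18.4% and 41.7%: 32.3 in [18.4, 41.7] is true
  bankruptcies on record > 1: 1 > 1 is false
  loan-to-value ratio between 58.1% and 78.8%: 54.6 in [58.1, 78.8] is false
  late payments in last 24 months > 1: 4 > 1 is true
Combine:
[1.1.1.1] true AND true = true
[1.1.1.2.1] true AND true = true
[1.1.1.2] NOT true = false
[1.1.1] exactly-one(true, false) = true
[1.1] NOT true = false
[1.2.1] exactly-one(false, false) = false
[1.2.2.1] true AND false = false
[1.2.2] NOT false = true
[1.2] false AND true = false
[1] exactly-one(false, false) = false
[2.1] false AND true = false
[2.2.1.2] true AND true = true
[2.2.1] true → true = true
[2.2] NOT true = false
[2.3] false AND false AND true = false
[2] false AND false AND false = false
[root] false → false (antecedent false ⇒ implication holds) = true
Overall: true → approved

Approved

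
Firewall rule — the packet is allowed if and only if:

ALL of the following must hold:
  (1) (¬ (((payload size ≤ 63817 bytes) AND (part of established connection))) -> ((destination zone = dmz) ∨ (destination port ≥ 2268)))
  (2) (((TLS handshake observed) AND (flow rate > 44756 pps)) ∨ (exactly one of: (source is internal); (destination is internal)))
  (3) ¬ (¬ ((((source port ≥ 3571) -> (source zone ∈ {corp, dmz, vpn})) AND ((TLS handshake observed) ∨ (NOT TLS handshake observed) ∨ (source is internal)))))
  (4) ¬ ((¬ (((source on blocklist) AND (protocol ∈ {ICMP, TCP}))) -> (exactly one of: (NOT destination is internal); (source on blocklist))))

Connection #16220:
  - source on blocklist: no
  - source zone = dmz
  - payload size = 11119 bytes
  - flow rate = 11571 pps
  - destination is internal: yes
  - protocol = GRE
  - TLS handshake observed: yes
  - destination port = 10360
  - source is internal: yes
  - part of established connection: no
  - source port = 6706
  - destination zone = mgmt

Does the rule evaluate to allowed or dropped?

Dropped

Atomic conditions:
  payload size ≤ 63817 bytes: 11119 ≤ 63817 is true
  part of established connection: no → false
  destination zone = dmz: mgmt == dmz is false
  destination port ≥ 2268: 10360 ≥ 2268 is true
  TLS handshake observed: yes → true
  flow rate > 44756 pps: 11571 > 44756 is false
  source is internal: yes → true
  destination is internal: yes → true
  source port ≥ 3571: 6706 ≥ 3571 is true
  source zone ∈ {corp, dmz, vpn}: dmz is in the set → true
  NOT TLS handshake observed: yes → false
  source on blocklist: no → false
  protocol ∈ {ICMP, TCP}: GRE is not in the set → false
  NOT destination is internal: yes → false
Combine:
[1.1.1] true AND false = false
[1.1] NOT false = true
[1.2] false OR true = true
[1] true → true = true
[2.1] true AND false = false
[2.2] exactly-one(true, true) = false
[2] false OR false = false
[3.1.1.1] true → true = true
[3.1.1.2] true OR false OR true = true
[3.1.1] true AND true = true
[3.1] NOT true = false
[3] NOT false = true
[4.1.1.1] false AND false = false
[4.1.1] NOT false = true
[4.1.2] exactly-one(false, false) = false
[4.1] true → false = false
[4] NOT false = true
[root] true AND false AND true AND true = false
Overall: false → dropped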